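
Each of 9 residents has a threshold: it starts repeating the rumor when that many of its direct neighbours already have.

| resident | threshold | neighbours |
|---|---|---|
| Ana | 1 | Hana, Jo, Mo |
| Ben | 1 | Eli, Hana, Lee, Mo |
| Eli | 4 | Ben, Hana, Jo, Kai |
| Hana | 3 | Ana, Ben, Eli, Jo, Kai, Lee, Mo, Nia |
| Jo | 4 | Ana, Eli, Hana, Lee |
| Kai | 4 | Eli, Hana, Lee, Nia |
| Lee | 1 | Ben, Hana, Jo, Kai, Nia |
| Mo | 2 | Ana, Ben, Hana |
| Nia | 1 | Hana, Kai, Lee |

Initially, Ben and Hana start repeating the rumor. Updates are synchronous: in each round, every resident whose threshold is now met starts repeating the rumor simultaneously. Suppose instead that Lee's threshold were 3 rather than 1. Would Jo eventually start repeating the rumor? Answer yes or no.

With Lee's threshold at 3:
Round 1 — Ben, Hana start repeating the rumor (initial).
Round 2 — checking thresholds:
  Ana: 1 of 3 neighbours ≥ 1, starts repeating the rumor.
  Eli: 2 of 4 neighbours < 4, below threshold.
  Jo: 1 of 4 neighbours < 4, below threshold.
  Kai: 1 of 4 neighbours < 4, below threshold.
  Lee: 2 of 5 neighbours < 3, below threshold.
  Mo: 2 of 3 neighbours ≥ 2, starts repeating the rumor.
  Nia: 1 of 3 neighbours ≥ 1, starts repeating the rumor.
Round 3 — checking thresholds:
  Eli: 2 of 4 neighbours < 4, below threshold.
  Jo: 2 of 4 neighbours < 4, below threshold.
  Kai: 2 of 4 neighbours < 4, below threshold.
  Lee: 3 of 5 neighbours ≥ 3, starts repeating the rumor.
Round 4 — no new spreads; cascade stops.

no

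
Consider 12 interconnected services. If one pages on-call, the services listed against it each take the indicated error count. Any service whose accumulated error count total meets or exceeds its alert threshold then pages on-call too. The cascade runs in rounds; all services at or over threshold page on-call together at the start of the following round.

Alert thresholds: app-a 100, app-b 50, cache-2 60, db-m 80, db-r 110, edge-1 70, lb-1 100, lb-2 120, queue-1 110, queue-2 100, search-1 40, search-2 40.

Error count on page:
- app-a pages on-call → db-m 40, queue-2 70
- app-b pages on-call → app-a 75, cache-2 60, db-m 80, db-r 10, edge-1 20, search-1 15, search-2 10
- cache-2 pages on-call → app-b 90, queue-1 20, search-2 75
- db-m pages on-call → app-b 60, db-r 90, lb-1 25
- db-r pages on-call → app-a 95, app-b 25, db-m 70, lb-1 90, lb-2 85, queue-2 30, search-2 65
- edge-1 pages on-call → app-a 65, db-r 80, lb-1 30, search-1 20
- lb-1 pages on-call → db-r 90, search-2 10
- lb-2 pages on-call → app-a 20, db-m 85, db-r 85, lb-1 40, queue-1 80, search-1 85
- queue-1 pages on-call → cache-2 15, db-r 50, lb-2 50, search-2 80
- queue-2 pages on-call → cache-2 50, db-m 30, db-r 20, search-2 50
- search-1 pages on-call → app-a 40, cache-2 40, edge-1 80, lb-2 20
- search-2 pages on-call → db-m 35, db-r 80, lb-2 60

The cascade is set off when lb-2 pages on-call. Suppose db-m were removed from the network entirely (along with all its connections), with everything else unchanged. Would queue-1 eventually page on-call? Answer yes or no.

With db-m removed:
Round 1 — lb-2 pages on-call (initial).
  app-a: +20 → 20 < 100
  db-r: +85 → 85 < 110
  lb-1: +40 → 40 < 100
  queue-1: +80 → 80 < 110
  search-1: +85 → 85 ≥ 40
Round 2 — search-1 pages on-call.
  app-a: +40 → 60 < 100
  cache-2: +40 → 40 < 60
  edge-1: +80 → 80 ≥ 70
Round 3 — edge-1 pages on-call.
  app-a: +65 → 125 ≥ 100
  db-r: +80 → 165 ≥ 110
  lb-1: +30 → 70 < 100
Round 4 — app-a, db-r page on-call.
  app-b: +25 → 25 < 50
  lb-1: +90 → 160 ≥ 100
  queue-2: +70+30 → 100 ≥ 100
  search-2: +65 → 65 ≥ 40
Round 5 — lb-1, queue-2, search-2 page on-call.
  cache-2: +50 → 90 ≥ 60
Round 6 — cache-2 pages on-call.
  app-b: +90 → 115 ≥ 50
  queue-1: +20 → 100 < 110
Round 7 — app-b pages on-call.
No further pages.

no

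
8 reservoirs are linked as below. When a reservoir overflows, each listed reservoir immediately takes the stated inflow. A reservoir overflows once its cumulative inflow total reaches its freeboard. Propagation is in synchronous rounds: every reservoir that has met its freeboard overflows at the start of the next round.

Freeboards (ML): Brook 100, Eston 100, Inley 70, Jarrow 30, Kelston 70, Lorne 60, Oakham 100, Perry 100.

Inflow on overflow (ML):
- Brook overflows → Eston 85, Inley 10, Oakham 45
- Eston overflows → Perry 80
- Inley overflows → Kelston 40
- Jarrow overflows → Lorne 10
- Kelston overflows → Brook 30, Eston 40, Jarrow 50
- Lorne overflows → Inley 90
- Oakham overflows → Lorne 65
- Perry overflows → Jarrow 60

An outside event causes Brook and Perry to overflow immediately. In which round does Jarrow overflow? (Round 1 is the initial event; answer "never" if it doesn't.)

Round 1 — Brook, Perry overflow (initial).
  Eston: +85 → 85 < 100
  Inley: +10 → 10 < 70
  Jarrow: +60 → 60 ≥ 30
  Oakham: +45 → 45 < 100
Round 2 — Jarrow overflows.
  Lorne: +10 → 10 < 60
No further overflows.

2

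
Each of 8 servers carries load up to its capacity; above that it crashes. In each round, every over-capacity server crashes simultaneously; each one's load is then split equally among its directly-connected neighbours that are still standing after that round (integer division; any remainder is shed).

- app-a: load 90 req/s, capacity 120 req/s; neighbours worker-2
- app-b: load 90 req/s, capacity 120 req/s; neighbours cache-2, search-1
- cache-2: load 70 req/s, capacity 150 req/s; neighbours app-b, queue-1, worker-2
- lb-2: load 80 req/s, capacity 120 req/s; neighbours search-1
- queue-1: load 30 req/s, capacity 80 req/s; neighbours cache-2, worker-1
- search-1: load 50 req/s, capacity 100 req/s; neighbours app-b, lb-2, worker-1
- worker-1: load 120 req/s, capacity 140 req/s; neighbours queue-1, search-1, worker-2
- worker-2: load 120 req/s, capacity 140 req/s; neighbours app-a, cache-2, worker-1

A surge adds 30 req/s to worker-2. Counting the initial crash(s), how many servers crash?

8

Round 1 — worker-2 at 150 > 140. worker-2 crashes.
  worker-2 sheds 150 req/s to app-a, cache-2, worker-1: 50 each.
    app-a: 90+50 = 140 > 120
    cache-2: 70+50 = 120 ≤ 150
    worker-1: 120+50 = 170 > 140
Round 2 — app-a, worker-1 crash.
  app-a sheds 140 req/s: no online neighbours, lost.
  worker-1 sheds 170 req/s to queue-1, search-1: 85 each.
    queue-1: 30+85 = 115 > 80
    search-1: 50+85 = 135 > 100
Round 3 — queue-1, search-1 crash.
  queue-1 sheds 115 req/s to cache-2: 115 each.
    cache-2: 120+115 = 235 > 150
  search-1 sheds 135 req/s to app-b, lb-2: 67 each (1 lost).
    app-b: 90+67 = 157 > 120
    lb-2: 80+67 = 147 > 120
Round 4 — app-b, cache-2, lb-2 crash.
  app-b sheds 157 req/s: no online neighbours, lost.
  cache-2 sheds 235 req/s: no online neighbours, lost.
  lb-2 sheds 147 req/s: no online neighbours, lost.
No further crashes.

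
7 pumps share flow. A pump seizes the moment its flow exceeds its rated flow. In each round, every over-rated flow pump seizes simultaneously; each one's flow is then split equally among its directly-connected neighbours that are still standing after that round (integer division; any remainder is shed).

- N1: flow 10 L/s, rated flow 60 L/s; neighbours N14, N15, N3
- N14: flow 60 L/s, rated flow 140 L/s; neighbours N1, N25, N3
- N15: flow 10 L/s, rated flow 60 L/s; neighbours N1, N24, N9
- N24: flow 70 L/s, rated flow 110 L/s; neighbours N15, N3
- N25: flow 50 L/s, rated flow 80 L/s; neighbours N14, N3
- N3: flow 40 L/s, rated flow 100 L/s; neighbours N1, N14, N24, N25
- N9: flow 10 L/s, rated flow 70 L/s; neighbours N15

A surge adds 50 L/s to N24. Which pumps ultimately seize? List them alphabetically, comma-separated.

N15, N24

Round 1 — N24 at 120 > 110. N24 seizes.
  N24 sheds 120 L/s to N15, N3: 60 each.
    N15: 10+60 = 70 > 60
    N3: 40+60 = 100 ≤ 100
Round 2 — N15 seizes.
  N15 sheds 70 L/s to N1, N9: 35 each.
    N1: 10+35 = 45 ≤ 60
    N9: 10+35 = 45 ≤ 70
No further seizures.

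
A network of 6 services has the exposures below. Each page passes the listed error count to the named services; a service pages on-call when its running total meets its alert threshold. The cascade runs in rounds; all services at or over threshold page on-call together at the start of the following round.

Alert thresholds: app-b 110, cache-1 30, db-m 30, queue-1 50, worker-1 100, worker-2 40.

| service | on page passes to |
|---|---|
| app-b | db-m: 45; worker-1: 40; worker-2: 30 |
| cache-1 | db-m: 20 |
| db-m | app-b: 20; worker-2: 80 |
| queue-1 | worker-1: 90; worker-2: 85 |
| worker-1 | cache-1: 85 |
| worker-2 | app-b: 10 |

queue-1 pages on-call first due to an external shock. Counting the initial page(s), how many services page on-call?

2

Round 1 — queue-1 pages on-call (initial).
  worker-1: +90 → 90 < 100
  worker-2: +85 → 85 ≥ 40
Round 2 — worker-2 pages on-call.
  app-b: +10 → 10 < 110
No further pages.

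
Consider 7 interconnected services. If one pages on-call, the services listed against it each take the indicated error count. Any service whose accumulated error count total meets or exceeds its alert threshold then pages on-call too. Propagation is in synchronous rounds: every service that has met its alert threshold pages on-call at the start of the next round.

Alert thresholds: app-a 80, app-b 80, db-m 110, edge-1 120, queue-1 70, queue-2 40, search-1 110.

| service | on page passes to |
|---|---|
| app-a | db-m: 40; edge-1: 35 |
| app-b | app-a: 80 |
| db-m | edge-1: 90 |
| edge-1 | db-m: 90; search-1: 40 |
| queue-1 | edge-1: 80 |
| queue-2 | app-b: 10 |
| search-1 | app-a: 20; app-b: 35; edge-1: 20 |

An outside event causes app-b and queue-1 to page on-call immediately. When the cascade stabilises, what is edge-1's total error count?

Round 1 — app-b, queue-1 page on-call (initial).
  app-a: +80 → 80 ≥ 80
  edge-1: +80 → 80 < 120
Round 2 — app-a pages on-call.
  db-m: +40 → 40 < 110
  edge-1: +35 → 115 < 120
No further pages.

115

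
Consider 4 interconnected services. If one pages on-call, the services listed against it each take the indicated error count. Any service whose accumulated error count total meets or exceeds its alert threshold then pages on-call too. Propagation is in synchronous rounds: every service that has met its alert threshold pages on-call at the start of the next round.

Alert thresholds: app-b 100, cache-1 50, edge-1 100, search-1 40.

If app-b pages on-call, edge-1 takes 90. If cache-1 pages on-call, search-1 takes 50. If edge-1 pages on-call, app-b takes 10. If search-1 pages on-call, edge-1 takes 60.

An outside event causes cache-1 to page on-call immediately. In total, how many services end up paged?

Round 1 — cache-1 pages on-call (initial).
  search-1: +50 → 50 ≥ 40
Round 2 — search-1 pages on-call.
  edge-1: +60 → 60 < 100
No further pages.

2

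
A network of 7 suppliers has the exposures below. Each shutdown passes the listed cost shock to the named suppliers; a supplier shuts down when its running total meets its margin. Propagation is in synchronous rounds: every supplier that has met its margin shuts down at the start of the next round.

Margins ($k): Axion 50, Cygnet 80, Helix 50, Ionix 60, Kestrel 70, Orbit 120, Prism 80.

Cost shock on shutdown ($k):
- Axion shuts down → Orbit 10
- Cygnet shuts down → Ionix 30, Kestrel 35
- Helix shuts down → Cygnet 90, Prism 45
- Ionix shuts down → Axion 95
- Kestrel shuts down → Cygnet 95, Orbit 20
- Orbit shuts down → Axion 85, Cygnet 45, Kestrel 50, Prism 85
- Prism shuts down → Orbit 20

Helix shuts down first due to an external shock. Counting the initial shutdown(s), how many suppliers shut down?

2

Round 1 — Helix shuts down (initial).
  Cygnet: +90 → 90 ≥ 80
  Prism: +45 → 45 < 80
Round 2 — Cygnet shuts down.
  Ionix: +30 → 30 < 60
  Kestrel: +35 → 35 < 70
No further shutdowns.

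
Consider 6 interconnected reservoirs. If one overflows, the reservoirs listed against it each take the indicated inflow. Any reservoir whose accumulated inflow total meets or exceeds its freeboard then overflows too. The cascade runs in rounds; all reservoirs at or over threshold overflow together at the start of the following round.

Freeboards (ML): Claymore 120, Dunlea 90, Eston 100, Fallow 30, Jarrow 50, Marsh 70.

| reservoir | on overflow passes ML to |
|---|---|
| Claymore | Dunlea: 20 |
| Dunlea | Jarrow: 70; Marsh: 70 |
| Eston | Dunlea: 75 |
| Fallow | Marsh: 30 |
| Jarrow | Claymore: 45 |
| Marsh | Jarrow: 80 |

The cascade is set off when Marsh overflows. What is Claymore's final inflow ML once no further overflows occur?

Round 1 — Marsh overflows (initial).
  Jarrow: +80 → 80 ≥ 50
Round 2 — Jarrow overflows.
  Claymore: +45 → 45 < 120
No further overflows.

45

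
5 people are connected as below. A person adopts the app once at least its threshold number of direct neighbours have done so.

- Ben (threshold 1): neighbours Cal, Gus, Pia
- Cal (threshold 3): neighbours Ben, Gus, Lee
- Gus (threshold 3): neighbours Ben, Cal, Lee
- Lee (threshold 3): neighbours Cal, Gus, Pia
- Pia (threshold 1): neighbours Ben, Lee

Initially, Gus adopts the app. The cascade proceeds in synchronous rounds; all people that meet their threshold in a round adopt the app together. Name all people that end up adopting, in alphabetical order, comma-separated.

Round 1 — Gus adopts the app (initial).
Round 2 — checking thresholds:
  Ben: 1 of 3 neighbours ≥ 1, adopts the app.
  Cal: 1 of 3 neighbours < 3, not yet.
  Lee: 1 of 3 neighbours < 3, not yet.
Round 3 — checking thresholds:
  Cal: 2 of 3 neighbours < 3, not yet.
  Lee: 1 of 3 neighbours < 3, not yet.
  Pia: 1 of 2 neighbours ≥ 1, adopts the app.
Round 4 — no new adoptions; cascade stops.

Ben, Gus, Pia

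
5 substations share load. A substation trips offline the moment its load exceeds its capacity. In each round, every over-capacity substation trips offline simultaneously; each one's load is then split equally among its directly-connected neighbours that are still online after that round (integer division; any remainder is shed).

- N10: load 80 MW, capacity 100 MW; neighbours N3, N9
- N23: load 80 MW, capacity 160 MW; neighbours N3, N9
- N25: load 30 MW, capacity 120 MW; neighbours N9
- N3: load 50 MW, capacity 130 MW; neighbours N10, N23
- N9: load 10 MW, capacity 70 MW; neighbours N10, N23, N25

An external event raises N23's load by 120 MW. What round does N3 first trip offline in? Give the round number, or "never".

Round 1 — N23 at 200 > 160. N23 trips offline.
  N23 sheds 200 MW to N3, N9: 100 each.
    N3: 50+100 = 150 > 130
    N9: 10+100 = 110 > 70
Round 2 — N3, N9 trip offline.
  N3 sheds 150 MW to N10: 150 each.
    N10: 80+150 = 230 > 100
  N9 sheds 110 MW to N10, N25: 55 each.
    N10: 230+55 = 285 > 100
    N25: 30+55 = 85 ≤ 120
Round 3 — N10 trips offline.
  N10 sheds 285 MW: no online neighbours, lost.
No further trips.

2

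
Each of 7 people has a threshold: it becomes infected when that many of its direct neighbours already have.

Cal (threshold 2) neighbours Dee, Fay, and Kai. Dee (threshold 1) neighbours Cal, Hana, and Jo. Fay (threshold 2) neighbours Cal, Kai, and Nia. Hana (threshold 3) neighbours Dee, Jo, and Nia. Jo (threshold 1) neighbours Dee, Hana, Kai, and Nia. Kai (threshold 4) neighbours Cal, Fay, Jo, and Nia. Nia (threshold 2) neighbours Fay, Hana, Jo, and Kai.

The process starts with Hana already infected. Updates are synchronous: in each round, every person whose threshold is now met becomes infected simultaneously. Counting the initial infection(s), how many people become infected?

Round 1 — Hana becomes infected (initial).
Round 2 — checking thresholds:
  Dee: 1 of 3 neighbours ≥ 1, becomes infected.
  Jo: 1 of 4 neighbours ≥ 1, becomes infected.
  Nia: 1 of 4 neighbours < 2, below threshold.
Round 3 — checking thresholds:
  Cal: 1 of 3 neighbours < 2, below threshold.
  Kai: 1 of 4 neighbours < 4, below threshold.
  Nia: 2 of 4 neighbours ≥ 2, becomes infected.
Round 4 — no new infections; cascade stops.

4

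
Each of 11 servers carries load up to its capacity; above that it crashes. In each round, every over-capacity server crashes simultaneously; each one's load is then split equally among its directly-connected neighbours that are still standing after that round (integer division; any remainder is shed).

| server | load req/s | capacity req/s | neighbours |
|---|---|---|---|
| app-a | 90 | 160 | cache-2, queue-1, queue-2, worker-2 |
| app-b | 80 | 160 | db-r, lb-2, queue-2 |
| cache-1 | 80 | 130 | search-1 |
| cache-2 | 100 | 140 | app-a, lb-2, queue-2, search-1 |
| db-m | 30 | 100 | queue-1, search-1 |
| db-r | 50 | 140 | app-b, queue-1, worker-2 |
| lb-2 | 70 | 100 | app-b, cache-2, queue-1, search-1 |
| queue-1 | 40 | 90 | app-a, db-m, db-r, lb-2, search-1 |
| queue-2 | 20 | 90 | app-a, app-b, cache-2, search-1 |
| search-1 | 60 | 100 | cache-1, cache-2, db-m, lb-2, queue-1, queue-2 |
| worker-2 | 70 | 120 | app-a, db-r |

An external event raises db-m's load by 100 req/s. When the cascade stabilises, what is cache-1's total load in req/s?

111

Round 1 — db-m at 130 > 100. db-m crashes.
  db-m sheds 130 req/s to queue-1, search-1: 65 each.
    queue-1: 40+65 = 105 > 90
    search-1: 60+65 = 125 > 100
Round 2 — queue-1, search-1 crash.
  queue-1 sheds 105 req/s to app-a, db-r, lb-2: 35 each.
    app-a: 90+35 = 125 ≤ 160
    db-r: 50+35 = 85 ≤ 140
    lb-2: 70+35 = 105 > 100
  search-1 sheds 125 req/s to cache-1, cache-2, lb-2, queue-2: 31 each (1 lost).
    cache-1: 80+31 = 111 ≤ 130
    cache-2: 100+31 = 131 ≤ 140
    lb-2: 105+31 = 136 > 100
    queue-2: 20+31 = 51 ≤ 90
Round 3 — lb-2 crashes.
  lb-2 sheds 136 req/s to app-b, cache-2: 68 each.
    app-b: 80+68 = 148 ≤ 160
    cache-2: 131+68 = 199 > 140
Round 4 — cache-2 crashes.
  cache-2 sheds 199 req/s to app-a, queue-2: 99 each (1 lost).
    app-a: 125+99 = 224 > 160
    queue-2: 51+99 = 150 > 90
Round 5 — app-a, queue-2 crash.
  app-a sheds 224 req/s to worker-2: 224 each.
    worker-2: 70+224 = 294 > 120
  queue-2 sheds 150 req/s to app-b: 150 each.
    app-b: 148+150 = 298 > 160
Round 6 — app-b, worker-2 crash.
  app-b sheds 298 req/s to db-r: 298 each.
    db-r: 85+298 = 383 > 140
  worker-2 sheds 294 req/s to db-r: 294 each.
    db-r: 383+294 = 677 > 140
Round 7 — db-r crashes.
  db-r sheds 677 req/s: no online neighbours, lost.
No further crashes.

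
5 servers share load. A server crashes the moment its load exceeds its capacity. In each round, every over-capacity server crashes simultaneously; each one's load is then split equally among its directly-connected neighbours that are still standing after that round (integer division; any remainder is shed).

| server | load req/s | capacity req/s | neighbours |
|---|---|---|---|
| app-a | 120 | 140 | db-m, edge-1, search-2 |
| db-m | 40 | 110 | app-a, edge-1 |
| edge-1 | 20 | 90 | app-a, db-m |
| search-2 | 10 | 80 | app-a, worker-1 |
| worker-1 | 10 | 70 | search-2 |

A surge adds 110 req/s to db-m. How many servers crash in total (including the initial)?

5

Round 1 — db-m at 150 > 110. db-m crashes.
  db-m sheds 150 req/s to app-a, edge-1: 75 each.
    app-a: 120+75 = 195 > 140
    edge-1: 20+75 = 95 > 90
Round 2 — app-a, edge-1 crash.
  app-a sheds 195 req/s to search-2: 195 each.
    search-2: 10+195 = 205 > 80
  edge-1 sheds 95 req/s: no online neighbours, lost.
Round 3 — search-2 crashes.
  search-2 sheds 205 req/s to worker-1: 205 each.
    worker-1: 10+205 = 215 > 70
Round 4 — worker-1 crashes.
  worker-1 sheds 215 req/s: no online neighbours, lost.
No further crashes.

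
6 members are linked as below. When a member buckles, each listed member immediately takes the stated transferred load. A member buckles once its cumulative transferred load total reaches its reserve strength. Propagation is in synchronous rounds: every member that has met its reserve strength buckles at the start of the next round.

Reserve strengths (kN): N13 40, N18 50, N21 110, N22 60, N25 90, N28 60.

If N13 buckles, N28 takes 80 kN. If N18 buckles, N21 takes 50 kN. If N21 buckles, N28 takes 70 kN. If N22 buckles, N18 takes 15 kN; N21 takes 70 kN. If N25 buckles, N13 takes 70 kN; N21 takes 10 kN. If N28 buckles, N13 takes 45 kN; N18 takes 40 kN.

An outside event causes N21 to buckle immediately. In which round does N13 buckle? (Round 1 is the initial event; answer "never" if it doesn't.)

3

Round 1 — N21 buckles (initial).
  N28: +70 → 70 ≥ 60
Round 2 — N28 buckles.
  N13: +45 → 45 ≥ 40
  N18: +40 → 40 < 50
Round 3 — N13 buckles.
No further bucklings.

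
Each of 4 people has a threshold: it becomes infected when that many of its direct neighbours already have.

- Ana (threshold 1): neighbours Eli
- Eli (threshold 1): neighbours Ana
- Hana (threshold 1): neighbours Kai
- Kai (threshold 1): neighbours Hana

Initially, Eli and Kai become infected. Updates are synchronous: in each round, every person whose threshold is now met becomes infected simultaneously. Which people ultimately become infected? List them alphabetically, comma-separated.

Round 1 — Eli, Kai become infected (initial).
Round 2 — checking thresholds:
  Ana: 1 of 1 neighbours ≥ 1, becomes infected.
  Hana: 1 of 1 neighbours ≥ 1, becomes infected.
Round 3 — no new infections; cascade stops.

Ana, Eli, Hana, Kai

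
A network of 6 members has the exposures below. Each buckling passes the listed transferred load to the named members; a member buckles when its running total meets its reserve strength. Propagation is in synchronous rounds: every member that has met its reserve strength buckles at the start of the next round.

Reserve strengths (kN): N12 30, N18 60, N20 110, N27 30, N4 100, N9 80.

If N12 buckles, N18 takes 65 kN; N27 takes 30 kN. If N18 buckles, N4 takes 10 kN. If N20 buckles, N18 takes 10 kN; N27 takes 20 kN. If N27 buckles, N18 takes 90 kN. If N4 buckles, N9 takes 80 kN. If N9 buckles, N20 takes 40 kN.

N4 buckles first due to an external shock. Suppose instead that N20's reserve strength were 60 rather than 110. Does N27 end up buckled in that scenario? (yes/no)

no

With N20's reserve strength at 60:
Round 1 — N4 buckles (initial).
  N9: +80 → 80 ≥ 80
Round 2 — N9 buckles.
  N20: +40 → 40 < 60
No further bucklings.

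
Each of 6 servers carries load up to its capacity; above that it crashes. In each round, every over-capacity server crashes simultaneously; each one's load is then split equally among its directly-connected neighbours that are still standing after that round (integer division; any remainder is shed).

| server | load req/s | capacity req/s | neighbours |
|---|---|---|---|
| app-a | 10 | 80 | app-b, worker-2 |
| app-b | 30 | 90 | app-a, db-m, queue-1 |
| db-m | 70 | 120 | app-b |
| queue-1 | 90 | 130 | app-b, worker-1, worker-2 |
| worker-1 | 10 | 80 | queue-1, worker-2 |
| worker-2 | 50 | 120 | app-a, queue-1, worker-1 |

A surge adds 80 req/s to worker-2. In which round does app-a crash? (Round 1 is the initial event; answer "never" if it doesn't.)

Round 1 — worker-2 at 130 > 120. worker-2 crashes.
  worker-2 sheds 130 req/s to app-a, queue-1, worker-1: 43 each (1 lost).
    app-a: 10+43 = 53 ≤ 80
    queue-1: 90+43 = 133 > 130
    worker-1: 10+43 = 53 ≤ 80
Round 2 — queue-1 crashes.
  queue-1 sheds 133 req/s to app-b, worker-1: 66 each (1 lost).
    app-b: 30+66 = 96 > 90
    worker-1: 53+66 = 119 > 80
Round 3 — app-b, worker-1 crash.
  app-b sheds 96 req/s to app-a, db-m: 48 each.
    app-a: 53+48 = 101 > 80
    db-m: 70+48 = 118 ≤ 120
  worker-1 sheds 119 req/s: no online neighbours, lost.
Round 4 — app-a crashes.
  app-a sheds 101 req/s: no online neighbours, lost.
No further crashes.

4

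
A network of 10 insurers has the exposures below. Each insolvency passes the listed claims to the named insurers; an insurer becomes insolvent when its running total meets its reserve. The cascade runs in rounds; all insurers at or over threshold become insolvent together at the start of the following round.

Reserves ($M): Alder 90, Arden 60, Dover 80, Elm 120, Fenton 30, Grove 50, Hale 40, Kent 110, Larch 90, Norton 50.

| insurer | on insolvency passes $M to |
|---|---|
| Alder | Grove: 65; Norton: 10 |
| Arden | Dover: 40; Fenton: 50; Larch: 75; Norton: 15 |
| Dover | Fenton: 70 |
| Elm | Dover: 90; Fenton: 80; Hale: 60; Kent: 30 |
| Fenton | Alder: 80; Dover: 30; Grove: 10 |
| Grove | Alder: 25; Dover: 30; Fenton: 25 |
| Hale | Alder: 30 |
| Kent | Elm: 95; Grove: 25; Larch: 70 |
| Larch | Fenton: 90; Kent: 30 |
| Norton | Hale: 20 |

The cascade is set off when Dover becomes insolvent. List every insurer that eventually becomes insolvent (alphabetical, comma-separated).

Dover, Fenton

Round 1 — Dover becomes insolvent (initial).
  Fenton: +70 → 70 ≥ 30
Round 2 — Fenton becomes insolvent.
  Alder: +80 → 80 < 90
  Grove: +10 → 10 < 50
No further insolvencies.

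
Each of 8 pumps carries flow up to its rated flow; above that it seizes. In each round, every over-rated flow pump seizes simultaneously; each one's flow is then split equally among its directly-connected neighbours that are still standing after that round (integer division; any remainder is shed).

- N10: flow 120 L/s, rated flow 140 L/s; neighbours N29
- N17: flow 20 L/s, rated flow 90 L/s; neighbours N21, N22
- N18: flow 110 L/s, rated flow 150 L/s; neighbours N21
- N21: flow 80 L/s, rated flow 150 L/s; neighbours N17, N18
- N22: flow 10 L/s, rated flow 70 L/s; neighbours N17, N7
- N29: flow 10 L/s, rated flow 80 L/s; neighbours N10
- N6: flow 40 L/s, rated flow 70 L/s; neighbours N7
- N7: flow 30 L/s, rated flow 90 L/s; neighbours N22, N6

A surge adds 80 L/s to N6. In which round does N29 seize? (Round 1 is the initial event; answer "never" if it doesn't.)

never

Round 1 — N6 at 120 > 70. N6 seizes.
  N6 sheds 120 L/s to N7: 120 each.
    N7: 30+120 = 150 > 90
Round 2 — N7 seizes.
  N7 sheds 150 L/s to N22: 150 each.
    N22: 10+150 = 160 > 70
Round 3 — N22 seizes.
  N22 sheds 160 L/s to N17: 160 each.
    N17: 20+160 = 180 > 90
Round 4 — N17 seizes.
  N17 sheds 180 L/s to N21: 180 each.
    N21: 80+180 = 260 > 150
Round 5 — N21 seizes.
  N21 sheds 260 L/s to N18: 260 each.
    N18: 110+260 = 370 > 150
Round 6 — N18 seizes.
  N18 sheds 370 L/s: no online neighbours, lost.
No further seizures.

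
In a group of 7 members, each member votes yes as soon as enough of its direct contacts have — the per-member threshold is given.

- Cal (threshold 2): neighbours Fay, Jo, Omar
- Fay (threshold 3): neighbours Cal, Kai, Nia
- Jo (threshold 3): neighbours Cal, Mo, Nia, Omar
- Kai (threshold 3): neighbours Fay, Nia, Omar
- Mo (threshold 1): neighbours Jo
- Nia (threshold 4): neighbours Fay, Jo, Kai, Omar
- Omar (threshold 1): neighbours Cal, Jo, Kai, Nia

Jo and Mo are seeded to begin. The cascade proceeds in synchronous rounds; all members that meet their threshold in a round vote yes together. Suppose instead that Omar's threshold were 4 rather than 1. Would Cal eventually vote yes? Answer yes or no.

With Omar's threshold at 4:
Round 1 — Jo, Mo vote yes (initial).
Round 2 — no new yes votes; cascade stops.

no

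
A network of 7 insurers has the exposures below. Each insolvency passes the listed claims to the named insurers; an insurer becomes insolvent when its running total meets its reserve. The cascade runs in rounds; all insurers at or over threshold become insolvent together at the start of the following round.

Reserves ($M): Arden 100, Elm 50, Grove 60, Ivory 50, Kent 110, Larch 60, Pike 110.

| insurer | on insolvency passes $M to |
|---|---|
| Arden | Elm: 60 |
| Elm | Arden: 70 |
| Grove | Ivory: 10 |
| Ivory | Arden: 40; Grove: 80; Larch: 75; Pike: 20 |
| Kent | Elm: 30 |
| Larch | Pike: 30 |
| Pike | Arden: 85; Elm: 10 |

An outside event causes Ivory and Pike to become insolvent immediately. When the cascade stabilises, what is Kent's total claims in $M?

Round 1 — Ivory, Pike become insolvent (initial).
  Arden: +40+85 → 125 ≥ 100
  Elm: +10 → 10 < 50
  Grove: +80 → 80 ≥ 60
  Larch: +75 → 75 ≥ 60
Round 2 — Arden, Grove, Larch become insolvent.
  Elm: +60 → 70 ≥ 50
Round 3 — Elm becomes insolvent.
No further insolvencies.

0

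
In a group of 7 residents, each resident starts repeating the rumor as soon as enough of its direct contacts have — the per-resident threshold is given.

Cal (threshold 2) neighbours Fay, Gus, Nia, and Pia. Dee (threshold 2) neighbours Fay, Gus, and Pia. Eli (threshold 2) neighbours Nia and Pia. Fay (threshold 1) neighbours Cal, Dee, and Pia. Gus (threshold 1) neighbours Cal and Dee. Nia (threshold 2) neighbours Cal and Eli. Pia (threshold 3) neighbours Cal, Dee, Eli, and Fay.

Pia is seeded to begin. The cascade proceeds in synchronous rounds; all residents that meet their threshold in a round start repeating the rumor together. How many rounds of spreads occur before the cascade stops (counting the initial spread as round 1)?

4

Round 1 — Pia starts repeating the rumor (initial).
Round 2 — checking thresholds:
  Cal: 1 of 4 neighbours < 2, holds.
  Dee: 1 of 3 neighbours < 2, holds.
  Eli: 1 of 2 neighbours < 2, holds.
  Fay: 1 of 3 neighbours ≥ 1, starts repeating the rumor.
Round 3 — checking thresholds:
  Cal: 2 of 4 neighbours ≥ 2, starts repeating the rumor.
  Dee: 2 of 3 neighbours ≥ 2, starts repeating the rumor.
  Eli: 1 of 2 neighbours < 2, holds.
Round 4 — checking thresholds:
  Eli: 1 of 2 neighbours < 2, holds.
  Gus: 2 of 2 neighbours ≥ 1, starts repeating the rumor.
  Nia: 1 of 2 neighbours < 2, holds.
Round 5 — no new spreads; cascade stops.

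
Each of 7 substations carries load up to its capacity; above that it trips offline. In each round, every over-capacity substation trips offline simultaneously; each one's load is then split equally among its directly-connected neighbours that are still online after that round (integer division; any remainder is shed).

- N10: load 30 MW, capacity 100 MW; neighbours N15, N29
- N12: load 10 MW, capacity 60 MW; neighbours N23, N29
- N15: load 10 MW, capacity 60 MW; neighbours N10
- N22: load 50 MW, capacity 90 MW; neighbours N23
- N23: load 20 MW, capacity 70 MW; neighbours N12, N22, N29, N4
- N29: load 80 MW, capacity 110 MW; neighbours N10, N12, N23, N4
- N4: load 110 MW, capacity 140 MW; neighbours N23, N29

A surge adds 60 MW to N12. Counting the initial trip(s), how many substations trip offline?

Round 1 — N12 at 70 > 60. N12 trips offline.
  N12 sheds 70 MW to N23, N29: 35 each.
    N23: 20+35 = 55 ≤ 70
    N29: 80+35 = 115 > 110
Round 2 — N29 trips offline.
  N29 sheds 115 MW to N10, N23, N4: 38 each (1 lost).
    N10: 30+38 = 68 ≤ 100
    N23: 55+38 = 93 > 70
    N4: 110+38 = 148 > 140
Round 3 — N23, N4 trip offline.
  N23 sheds 93 MW to N22: 93 each.
    N22: 50+93 = 143 > 90
  N4 sheds 148 MW: no online neighbours, lost.
Round 4 — N22 trips offline.
  N22 sheds 143 MW: no online neighbours, lost.
No further trips.

5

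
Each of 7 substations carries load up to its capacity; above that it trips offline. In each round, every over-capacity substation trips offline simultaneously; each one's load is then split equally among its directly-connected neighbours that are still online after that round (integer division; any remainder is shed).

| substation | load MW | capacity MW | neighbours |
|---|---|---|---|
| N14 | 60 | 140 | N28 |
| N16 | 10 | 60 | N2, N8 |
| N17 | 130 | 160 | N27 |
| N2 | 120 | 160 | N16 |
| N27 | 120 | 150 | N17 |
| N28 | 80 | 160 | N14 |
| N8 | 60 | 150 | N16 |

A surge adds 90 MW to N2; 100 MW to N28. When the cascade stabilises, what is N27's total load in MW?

Round 1 — N2 at 210 > 160; N28 at 180 > 160. N2, N28 trip offline.
  N2 sheds 210 MW to N16: 210 each.
    N16: 10+210 = 220 > 60
  N28 sheds 180 MW to N14: 180 each.
    N14: 60+180 = 240 > 140
Round 2 — N14, N16 trip offline.
  N14 sheds 240 MW: no online neighbours, lost.
  N16 sheds 220 MW to N8: 220 each.
    N8: 60+220 = 280 > 150
Round 3 — N8 trips offline.
  N8 sheds 280 MW: no online neighbours, lost.
No further trips.

120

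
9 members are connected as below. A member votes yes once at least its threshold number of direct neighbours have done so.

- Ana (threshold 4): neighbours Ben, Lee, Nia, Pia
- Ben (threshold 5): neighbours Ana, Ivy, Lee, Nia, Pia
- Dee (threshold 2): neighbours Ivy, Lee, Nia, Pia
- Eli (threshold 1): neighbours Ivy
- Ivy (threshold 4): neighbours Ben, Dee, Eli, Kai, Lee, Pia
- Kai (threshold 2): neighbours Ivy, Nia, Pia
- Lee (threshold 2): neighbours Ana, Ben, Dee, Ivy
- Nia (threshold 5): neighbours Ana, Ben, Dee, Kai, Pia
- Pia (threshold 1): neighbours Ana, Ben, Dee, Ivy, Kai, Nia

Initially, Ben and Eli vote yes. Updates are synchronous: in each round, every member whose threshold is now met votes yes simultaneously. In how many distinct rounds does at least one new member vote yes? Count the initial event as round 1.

Round 1 — Ben, Eli vote yes (initial).
Round 2 — checking thresholds:
  Ana: 1 of 4 neighbours < 4, not yet.
  Ivy: 2 of 6 neighbours < 4, not yet.
  Lee: 1 of 4 neighbours < 2, not yet.
  Nia: 1 of 5 neighbours < 5, not yet.
  Pia: 1 of 6 neighbours ≥ 1, votes yes.
Round 3 — no new yes votes; cascade stops.

2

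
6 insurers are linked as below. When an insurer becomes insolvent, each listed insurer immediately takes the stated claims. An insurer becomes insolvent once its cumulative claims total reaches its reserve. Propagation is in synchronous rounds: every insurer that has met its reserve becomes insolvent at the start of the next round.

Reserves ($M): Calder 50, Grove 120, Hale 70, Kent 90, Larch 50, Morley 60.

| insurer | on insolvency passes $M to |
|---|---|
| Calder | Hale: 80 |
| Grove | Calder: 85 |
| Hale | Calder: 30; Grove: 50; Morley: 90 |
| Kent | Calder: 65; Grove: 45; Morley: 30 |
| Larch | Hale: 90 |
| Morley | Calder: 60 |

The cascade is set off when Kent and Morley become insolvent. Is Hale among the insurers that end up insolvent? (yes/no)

Round 1 — Kent, Morley become insolvent (initial).
  Calder: +65+60 → 125 ≥ 50
  Grove: +45 → 45 < 120
Round 2 — Calder becomes insolvent.
  Hale: +80 → 80 ≥ 70
Round 3 — Hale becomes insolvent.
  Grove: +50 → 95 < 120
No further insolvencies.

yes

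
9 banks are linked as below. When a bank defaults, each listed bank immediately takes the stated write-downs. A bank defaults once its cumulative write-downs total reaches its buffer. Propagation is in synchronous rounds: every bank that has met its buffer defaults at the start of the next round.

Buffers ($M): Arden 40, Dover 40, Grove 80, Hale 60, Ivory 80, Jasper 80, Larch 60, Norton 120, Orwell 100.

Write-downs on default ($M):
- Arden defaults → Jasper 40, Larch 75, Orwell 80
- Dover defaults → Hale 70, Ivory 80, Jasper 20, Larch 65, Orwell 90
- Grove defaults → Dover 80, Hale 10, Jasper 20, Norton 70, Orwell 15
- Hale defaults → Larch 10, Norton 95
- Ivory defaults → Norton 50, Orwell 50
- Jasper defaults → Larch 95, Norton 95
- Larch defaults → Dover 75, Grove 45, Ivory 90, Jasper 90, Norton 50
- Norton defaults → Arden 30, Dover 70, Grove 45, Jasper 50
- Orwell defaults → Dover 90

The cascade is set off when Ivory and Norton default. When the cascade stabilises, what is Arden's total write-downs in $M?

30

Round 1 — Ivory, Norton default (initial).
  Arden: +30 → 30 < 40
  Dover: +70 → 70 ≥ 40
  Grove: +45 → 45 < 80
  Jasper: +50 → 50 < 80
  Orwell: +50 → 50 < 100
Round 2 — Dover defaults.
  Hale: +70 → 70 ≥ 60
  Jasper: +20 → 70 < 80
  Larch: +65 → 65 ≥ 60
  Orwell: +90 → 140 ≥ 100
Round 3 — Hale, Larch, Orwell default.
  Grove: +45 → 90 ≥ 80
  Jasper: +90 → 160 ≥ 80
Round 4 — Grove, Jasper default.
No further defaults.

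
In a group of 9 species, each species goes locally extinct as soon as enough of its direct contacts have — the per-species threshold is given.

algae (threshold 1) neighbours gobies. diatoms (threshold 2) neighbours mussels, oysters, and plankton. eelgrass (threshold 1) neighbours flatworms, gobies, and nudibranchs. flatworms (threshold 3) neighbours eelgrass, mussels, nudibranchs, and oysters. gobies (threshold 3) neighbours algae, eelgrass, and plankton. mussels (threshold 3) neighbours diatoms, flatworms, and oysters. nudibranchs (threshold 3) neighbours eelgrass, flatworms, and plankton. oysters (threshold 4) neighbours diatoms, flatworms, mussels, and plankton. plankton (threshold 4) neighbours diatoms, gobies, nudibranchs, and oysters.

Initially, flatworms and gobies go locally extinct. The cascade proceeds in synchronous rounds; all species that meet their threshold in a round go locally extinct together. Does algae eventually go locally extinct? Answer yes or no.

Round 1 — flatworms, gobies go locally extinct (initial).
Round 2 — checking thresholds:
  algae: 1 of 1 neighbours ≥ 1, goes locally extinct.
  eelgrass: 2 of 3 neighbours ≥ 1, goes locally extinct.
  mussels: 1 of 3 neighbours < 3, not yet.
  nudibranchs: 1 of 3 neighbours < 3, not yet.
  oysters: 1 of 4 neighbours < 4, not yet.
  plankton: 1 of 4 neighbours < 4, not yet.
Round 3 — no new extinctions; cascade stops.

yes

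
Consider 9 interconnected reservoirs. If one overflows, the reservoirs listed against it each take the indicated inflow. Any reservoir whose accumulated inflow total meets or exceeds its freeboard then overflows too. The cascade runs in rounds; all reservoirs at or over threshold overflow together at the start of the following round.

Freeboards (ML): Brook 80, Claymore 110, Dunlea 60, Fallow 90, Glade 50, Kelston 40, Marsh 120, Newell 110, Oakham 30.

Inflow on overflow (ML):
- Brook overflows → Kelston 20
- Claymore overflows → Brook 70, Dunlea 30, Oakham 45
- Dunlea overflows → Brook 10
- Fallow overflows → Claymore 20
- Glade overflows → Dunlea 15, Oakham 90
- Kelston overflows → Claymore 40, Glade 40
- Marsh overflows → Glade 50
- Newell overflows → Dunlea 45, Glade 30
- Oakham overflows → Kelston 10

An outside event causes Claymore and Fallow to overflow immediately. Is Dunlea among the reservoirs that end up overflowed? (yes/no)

Round 1 — Claymore, Fallow overflow (initial).
  Brook: +70 → 70 < 80
  Dunlea: +30 → 30 < 60
  Oakham: +45 → 45 ≥ 30
Round 2 — Oakham overflows.
  Kelston: +10 → 10 < 40
No further overflows.

no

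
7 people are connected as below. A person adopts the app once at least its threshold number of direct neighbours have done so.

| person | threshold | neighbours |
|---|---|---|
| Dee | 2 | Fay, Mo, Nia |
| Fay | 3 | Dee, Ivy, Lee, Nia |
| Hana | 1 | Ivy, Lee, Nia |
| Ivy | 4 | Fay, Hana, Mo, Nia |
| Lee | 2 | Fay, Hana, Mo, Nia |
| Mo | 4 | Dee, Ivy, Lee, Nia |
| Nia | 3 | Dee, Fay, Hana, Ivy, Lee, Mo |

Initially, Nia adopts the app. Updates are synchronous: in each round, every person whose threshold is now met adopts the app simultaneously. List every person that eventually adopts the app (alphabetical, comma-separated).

Hana, Lee, Nia

Round 1 — Nia adopts the app (initial).
Round 2 — checking thresholds:
  Dee: 1 of 3 neighbours < 2, not yet.
  Fay: 1 of 4 neighbours < 3, not yet.
  Hana: 1 of 3 neighbours ≥ 1, adopts the app.
  Ivy: 1 of 4 neighbours < 4, not yet.
  Lee: 1 of 4 neighbours < 2, not yet.
  Mo: 1 of 4 neighbours < 4, not yet.
Round 3 — checking thresholds:
  Dee: 1 of 3 neighbours < 2, not yet.
  Fay: 1 of 4 neighbours < 3, not yet.
  Ivy: 2 of 4 neighbours < 4, not yet.
  Lee: 2 of 4 neighbours ≥ 2, adopts the app.
  Mo: 1 of 4 neighbours < 4, not yet.
Round 4 — no new adoptions; cascade stops.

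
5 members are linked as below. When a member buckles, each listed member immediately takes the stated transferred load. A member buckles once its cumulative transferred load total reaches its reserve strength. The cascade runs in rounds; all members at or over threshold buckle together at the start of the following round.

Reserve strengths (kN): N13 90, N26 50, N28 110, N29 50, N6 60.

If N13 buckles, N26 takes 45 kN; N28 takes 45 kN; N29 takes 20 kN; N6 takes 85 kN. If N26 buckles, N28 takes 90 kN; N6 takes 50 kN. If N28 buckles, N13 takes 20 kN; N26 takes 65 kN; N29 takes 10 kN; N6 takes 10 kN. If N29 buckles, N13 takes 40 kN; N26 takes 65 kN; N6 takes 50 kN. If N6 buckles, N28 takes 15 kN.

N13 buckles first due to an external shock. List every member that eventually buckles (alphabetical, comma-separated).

N13, N6

Round 1 — N13 buckles (initial).
  N26: +45 → 45 < 50
  N28: +45 → 45 < 110
  N29: +20 → 20 < 50
  N6: +85 → 85 ≥ 60
Round 2 — N6 buckles.
  N28: +15 → 60 < 110
No further bucklings.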